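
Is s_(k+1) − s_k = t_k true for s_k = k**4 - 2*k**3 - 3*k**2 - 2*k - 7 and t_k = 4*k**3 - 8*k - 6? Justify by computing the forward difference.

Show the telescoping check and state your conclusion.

valid; difference matches t_k

s_(k+1) = k**4 + 2*k**3 - 3*k**2 - 10*k - 13
s_(k+1) − s_k = 4*k**3 - 8*k - 6
(s_(k+1) − s_k) − t_k = 0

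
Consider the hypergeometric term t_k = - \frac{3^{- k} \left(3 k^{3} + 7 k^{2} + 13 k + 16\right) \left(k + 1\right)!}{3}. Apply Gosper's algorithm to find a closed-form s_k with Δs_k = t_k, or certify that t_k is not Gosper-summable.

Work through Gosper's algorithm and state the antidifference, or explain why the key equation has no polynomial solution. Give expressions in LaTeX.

s_k = - 3^{- k} \left(3 k^{2} + 4 k - 2\right) \left(k + 1\right)!

The ratio is (3*k**4 + 22*k**3 + 68*k**2 + 111*k + 78)/(3*(3*k**3 + 7*k**2 + 13*k + 16)).
Take A(k)=k/3 + 2/3, B(k)=1, C(k)=k**3 + 7*k**2/3 + 13*k/3 + 16/3.
Need (k/3 + 2/3)·f(k+1) − (1)·f(k) = k**3 + 7*k**2/3 + 13*k/3 + 16/3.
Degrees (1,0,3) ⇒ d ≤ 2.
Match coefficients ⇒ f(k) = 3*k**2 + 4*k - 2.
Get s_k = R·t_k = -(3*k**2 + 4*k - 2)*factorial(k + 1)/3**k with R(k) = B(k−1)f(k)/C(k) = 3*(3*k**2 + 4*k - 2)/(3*k**3 + 7*k**2 + 13*k + 16).
Δs = -(3*k**3 + 7*k**2 + 13*k + 16)*factorial(k + 1)/(3*3**k), as required.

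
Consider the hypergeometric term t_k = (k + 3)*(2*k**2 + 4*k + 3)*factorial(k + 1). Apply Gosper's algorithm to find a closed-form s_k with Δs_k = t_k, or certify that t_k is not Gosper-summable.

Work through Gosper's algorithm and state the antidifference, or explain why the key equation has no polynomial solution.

r(k) = (k + 2)*(k + 4)*(4*k + 2*(k + 1)**2 + 7)/((k + 3)*(2*k**2 + 4*k + 3)) after simplifying.
Normal form (A,B,C) = (k + 2, 1, k**3 + 5*k**2 + 15*k/2 + 9/2).
Set up (k + 2)·f(k+1) − (1)·f(k) − (k**3 + 5*k**2 + 15*k/2 + 9/2) = 0.
deg f ≤ 2 (via 1,0,3).
Solve for f: f(k) = (2*k**2 + 4*k - 3)/2 (degree 2 ≤ 2).
Then R = B(k−1)f/C = (2*k**2 + 4*k - 3)/((k + 3)*(2*k**2 + 4*k + 3)), so s_k = R(k)·t_k = (2*k**2 + 4*k - 3)*factorial(k + 1).
s_(k+1) − s_k = (k + 3)*(2*k**2 + 4*k + 3)*factorial(k + 1) = t_k.

s_k = (2*k**2 + 4*k - 3)*factorial(k + 1)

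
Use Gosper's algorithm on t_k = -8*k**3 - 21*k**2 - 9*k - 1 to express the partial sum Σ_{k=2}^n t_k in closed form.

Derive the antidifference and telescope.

S(n) = -2*n**4 - 11*n**3 - 17*n**2 - 9*n + 39

Ratio r(k) = (8*k**3 + 45*k**2 + 75*k + 39)/(8*k**3 + 21*k**2 + 9*k + 1).
Take A(k)=1, B(k)=1, C(k)=k**3 + 21*k**2/8 + 9*k/8 + 1/8.
Need (1)·f(k+1) − (1)·f(k) = k**3 + 21*k**2/8 + 9*k/8 + 1/8.
Degrees (0,0,3) ⇒ d ≤ 4.
Solving with deg f ≤ 4: f(k) = k**2*(2*k**2 + 3*k - 4)/8.
So s_k = (B(k−1)f/C)·t_k = (k**2*(2*k**2 + 3*k - 4)/(8*k**3 + 21*k**2 + 9*k + 1))·t_k = k**2*(-2*k**2 - 3*k + 4).
Check: Δs_k = -8*k**3 - 21*k**2 - 9*k - 1. ✓
Σ_(k=2)^n t_k = s_(n+1) − s_(2) = (-2*n**4 - 11*n**3 - 17*n**2 - 9*n - 1) − (-40), i.e. -2*n**4 - 11*n**3 - 17*n**2 - 9*n + 39.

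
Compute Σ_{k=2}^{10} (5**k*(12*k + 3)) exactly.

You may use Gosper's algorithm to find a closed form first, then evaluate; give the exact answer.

Σ = 1464843675

Step 1: r(k) = 5*(4*k + 5)/(4*k + 1).
Normal form (A,B,C) = (5, 1, k + 1/4).
f must satisfy (5)·f(k+1) − (1)·f(k) = k + 1/4.
d = 1 from the (0,0,1) case.
Solving with deg f ≤ 1: f(k) = (k - 1)/4.
Get s_k = R·t_k = 3*5**k*(k - 1) with R(k) = B(k−1)f(k)/C(k) = (k - 1)/(4*k + 1).
Check: Δs_k = 5**k*(12*k + 3). ✓
Sum = s_(11) − s_(2); s_(11) = 1464843750, s_(2) = 75 ⇒ 1464843675.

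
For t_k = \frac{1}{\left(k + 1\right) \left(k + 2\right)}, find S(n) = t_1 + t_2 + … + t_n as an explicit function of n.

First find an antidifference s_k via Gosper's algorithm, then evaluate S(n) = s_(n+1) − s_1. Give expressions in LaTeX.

S(n) = \frac{n}{2 \left(n + 2\right)}

Compute t_(k+1)/t_k: get (k + 1)/(k + 3).
A = k + 1, B = k + 3, C = 1.
Set up (k + 1)·f(k+1) − (k + 2)·f(k) − (1) = 0.
Degrees (1,1,0) ⇒ d ≤ 1.
Match coefficients ⇒ f(k) = k.
R(k) = B(k−1)·f(k)/C(k) = k*(k + 2); s_k = R·t_k = k/(k + 1).
Verify: 1/(k**2 + 3*k + 2) matches t_k.
Σ_(k=1)^n t_k = s_(n+1) − s_(1) = ((n + 1)/(n + 2)) − (1/2), i.e. n/(2*(n + 2)).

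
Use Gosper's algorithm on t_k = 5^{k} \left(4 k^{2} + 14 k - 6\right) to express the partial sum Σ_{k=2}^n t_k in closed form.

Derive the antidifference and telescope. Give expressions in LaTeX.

S(n) = 5 \cdot 5^{n} n^{2} + 15 \cdot 5^{n} n - 10 \cdot 5^{n} - 50

Step 1: r(k) = 5*(2*k**2 + 11*k + 6)/(2*k**2 + 7*k - 3).
Take A(k)=5, B(k)=1, C(k)=k**2 + 7*k/2 - 3/2.
Key eq: (5)·f(k+1) = (1)·f(k) + (k**2 + 7*k/2 - 3/2).
From deg A=0, deg B=0, deg C=2: d=2.
Match coefficients ⇒ f(k) = (k**2 + k - 4)/4.
So s_k = (B(k−1)f/C)·t_k = ((k**2 + k - 4)/(2*(2*k**2 + 7*k - 3)))·t_k = 5**k*(k**2 + k - 4).
Check: Δs_k = 5**k*(4*k**2 + 14*k - 6). ✓
Evaluate: s_(n+1) = 5**(n + 1)*(n**2 + 3*n - 2); subtract s_(2) = 50 ⇒ S(n) = 5*5**n*n**2 + 15*5**n*n - 10*5**n - 50.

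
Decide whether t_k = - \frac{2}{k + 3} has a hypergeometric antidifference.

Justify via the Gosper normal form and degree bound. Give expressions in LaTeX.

No — t_k has no hypergeometric antidifference.

Step 1: r(k) = (k + 3)/(k + 4).
Take A(k)=k + 3, B(k)=k + 4, C(k)=1.
Need (k + 3)·f(k+1) − (k + 3)·f(k) = 1.
Degrees (1,1,0) ⇒ d ≤ 0.
Put f(k) = c0: A·f(k+1) − B(k−1)·f(k) − C = -1; need -1 = 0 — inconsistent ⇒ no f, not summable.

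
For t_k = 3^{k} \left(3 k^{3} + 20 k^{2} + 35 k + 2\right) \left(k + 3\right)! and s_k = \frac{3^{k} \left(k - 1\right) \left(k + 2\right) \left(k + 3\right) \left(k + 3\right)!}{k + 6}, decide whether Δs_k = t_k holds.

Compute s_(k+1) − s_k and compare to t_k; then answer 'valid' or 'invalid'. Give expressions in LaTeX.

Invalid: residual - \frac{3^{k + 1} \left(3 k^{4} + 38 k^{3} + 154 k^{2} + 211 k + 14\right) \left(k + 3\right)!}{\left(k + 6\right) \left(k + 7\right)} ≠ 0.

s_(k+1) = 3**(k + 1)*k*(k + 3)*(k + 4)*factorial(k + 4)/(k + 7)
s_(k+1) − s_k = 3**k*(k + 3)*(3*k**4 + 41*k**3 + 184*k**2 + 283*k + 14)*factorial(k + 3)/((k + 6)*(k + 7))
(s_(k+1) − s_k) − t_k = -3**(k + 1)*(3*k**4 + 38*k**3 + 154*k**2 + 211*k + 14)*factorial(k + 3)/((k + 6)*(k + 7))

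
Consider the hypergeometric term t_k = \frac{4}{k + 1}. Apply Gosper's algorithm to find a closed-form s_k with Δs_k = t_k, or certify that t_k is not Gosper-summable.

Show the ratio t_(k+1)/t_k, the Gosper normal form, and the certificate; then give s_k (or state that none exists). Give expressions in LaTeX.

no hypergeometric antidifference exists

Ratio r(k) = (k + 1)/(k + 2).
So A=k + 1 and B=k + 2, with C=1.
Solve (k + 1)·f(k+1) − (k + 1)·f(k) = 1.
From deg A=1, deg B=1, deg C=0: d=0.
Generic f = c0 gives residual -1; -1 = 0 cannot hold, so t_k is not Gosper-summable.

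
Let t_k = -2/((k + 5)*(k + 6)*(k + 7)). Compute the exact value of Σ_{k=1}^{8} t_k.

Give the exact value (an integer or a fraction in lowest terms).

Ratio r(k) = (k + 5)/(k + 8).
Normal form (A,B,C) = (k + 5, k + 8, 1).
Solve (k + 5)·f(k+1) − (k + 7)·f(k) = 1.
From deg A=1, deg B=1, deg C=0: d=2.
A polynomial solution: f(k) = k*(k + 11)/60.
Certificate R = B(k−1)f/C = k*(k + 7)*(k + 11)/60 gives s_k = k*(-k - 11)/(30*(k + 5)*(k + 6)).
s_(k+1) − s_k = -2/(k**3 + 18*k**2 + 107*k + 210) = t_k.
Telescoping: Σ = s_(9) − s_(1) = -1/35 − (-1/105) = -2/105.

Σ = -2/105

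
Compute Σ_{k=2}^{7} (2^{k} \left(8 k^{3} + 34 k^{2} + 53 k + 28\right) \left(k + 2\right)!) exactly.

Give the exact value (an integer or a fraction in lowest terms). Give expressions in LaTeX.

Σ = 232243198464

Ratio r(k) = 2*(8*k**4 + 82*k**3 + 319*k**2 + 558*k + 369)/(8*k**3 + 34*k**2 + 53*k + 28).
Gosper form: A/B · C(k+1)/C(k) with A=2*k + 6, B=1, C=k**3 + 17*k**2/4 + 53*k/8 + 7/2.
Set up (2*k + 6)·f(k+1) − (1)·f(k) − (k**3 + 17*k**2/4 + 53*k/8 + 7/2) = 0.
From deg A=1, deg B=0, deg C=3: d=2.
A polynomial solution: f(k) = (4*k**2 - k + 2)/8.
So s_k = (B(k−1)f/C)·t_k = ((4*k**2 - k + 2)/(8*k**3 + 34*k**2 + 53*k + 28))·t_k = 2**k*(4*k**2 - k + 2)*factorial(k + 2).
Check: Δs_k = 2**k*(8*k**3 + 34*k**2 + 53*k + 28)*factorial(k + 2). ✓
Evaluate s at k=8 and k=2: 232243200000 and 1536; difference 232243198464.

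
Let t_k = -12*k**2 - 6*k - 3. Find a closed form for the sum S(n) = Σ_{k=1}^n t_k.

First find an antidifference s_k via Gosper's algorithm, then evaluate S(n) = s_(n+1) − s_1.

r(k) = (4*k**2 + 10*k + 7)/(4*k**2 + 2*k + 1) after simplifying.
A = 1, B = 1, C = k**2 + k/2 + 1/4.
Set up (1)·f(k+1) − (1)·f(k) − (k**2 + k/2 + 1/4) = 0.
From deg A=0, deg B=0, deg C=2: d=3.
Solving with deg f ≤ 3: f(k) = k*(4*k**2 - 3*k + 2)/12.
Get s_k = R·t_k = k*(-4*k**2 + 3*k - 2) with R(k) = B(k−1)f(k)/C(k) = k*(4*k**2 - 3*k + 2)/(3*(4*k**2 + 2*k + 1)).
s_(k+1) − s_k = -12*k**2 - 6*k - 3 = t_k.
Σ_(k=1)^n t_k = s_(n+1) − s_(1) = (-4*n**3 - 9*n**2 - 8*n - 3) − (-3), i.e. n*(-4*n**2 - 9*n - 8).

S(n) = n*(-4*n**2 - 9*n - 8)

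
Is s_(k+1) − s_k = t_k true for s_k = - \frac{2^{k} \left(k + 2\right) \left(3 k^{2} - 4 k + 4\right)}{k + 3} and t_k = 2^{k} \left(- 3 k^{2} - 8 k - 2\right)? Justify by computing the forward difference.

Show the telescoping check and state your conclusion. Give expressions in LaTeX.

Invalid: residual \frac{2^{k} \left(3 k^{3} + 14 k^{2} + 30 k + 2\right)}{k^{2} + 7 k + 12} ≠ 0.

s_(k+1) = 2**(k + 1)*(k + 3)*(4*k - 3*(k + 1)**2)/(k + 4)
s_(k+1) − s_k = 2**k*(-3*k**4 - 26*k**3 - 80*k**2 - 80*k - 22)/(k**2 + 7*k + 12)
(s_(k+1) − s_k) − t_k = 2**k*(3*k**3 + 14*k**2 + 30*k + 2)/(k**2 + 7*k + 12)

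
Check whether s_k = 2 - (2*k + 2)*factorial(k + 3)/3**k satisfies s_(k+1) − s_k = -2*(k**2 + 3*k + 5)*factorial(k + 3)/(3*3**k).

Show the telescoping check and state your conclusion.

s_(k+1) = -3**(-k - 1)*(2*k + 4)*factorial(k + 4) + 2
s_(k+1) − s_k = -2*(k**2 + 3*k + 5)*factorial(k + 3)/(3*3**k)
(s_(k+1) − s_k) − t_k = 0

Valid: the claim telescopes to t_k.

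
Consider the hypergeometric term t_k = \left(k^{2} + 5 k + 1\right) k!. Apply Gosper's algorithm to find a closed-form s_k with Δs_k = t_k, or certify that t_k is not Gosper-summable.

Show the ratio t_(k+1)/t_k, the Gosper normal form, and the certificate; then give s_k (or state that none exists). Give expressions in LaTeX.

The ratio is (k + 1)*(5*k + (k + 1)**2 + 6)/(k**2 + 5*k + 1).
Gosper form: A/B · C(k+1)/C(k) with A=k + 1, B=1, C=k**2 + 5*k + 1.
Set up (k + 1)·f(k+1) − (1)·f(k) − (k**2 + 5*k + 1) = 0.
d = 1 from the (1,0,2) case.
Solving with deg f ≤ 1: f(k) = k + 4.
Get s_k = R·t_k = (k + 4)*factorial(k) with R(k) = B(k−1)f(k)/C(k) = (k + 4)/(k**2 + 5*k + 1).
Δs = (k**2 + 5*k + 1)*factorial(k), as required.

s_k = \left(k + 4\right) k!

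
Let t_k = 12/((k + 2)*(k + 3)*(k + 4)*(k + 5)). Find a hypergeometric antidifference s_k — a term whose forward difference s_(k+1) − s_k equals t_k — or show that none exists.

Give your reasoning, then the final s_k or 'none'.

Ratio r(k) = (k + 2)/(k + 6).
Take A(k)=k + 2, B(k)=k + 6, C(k)=1.
f must satisfy (k + 2)·f(k+1) − (k + 5)·f(k) = 1.
d = 3 from the (1,1,0) case.
Solve for f: f(k) = k*(k**2 + 9*k + 26)/72 (degree 3 ≤ 3).
R(k) = B(k−1)·f(k)/C(k) = k*(k + 5)*(k**2 + 9*k + 26)/72; s_k = R·t_k = k*(k**2 + 9*k + 26)/(6*(k + 2)*(k + 3)*(k + 4)).
Verify: 12/(k**4 + 14*k**3 + 71*k**2 + 154*k + 120) matches t_k.

s_k = k*(k**2 + 9*k + 26)/(6*(k + 2)*(k + 3)*(k + 4))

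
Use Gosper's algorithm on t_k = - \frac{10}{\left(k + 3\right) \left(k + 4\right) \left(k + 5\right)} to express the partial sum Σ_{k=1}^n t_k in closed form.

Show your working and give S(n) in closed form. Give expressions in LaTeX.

r(k) = (k + 3)/(k + 6) after simplifying.
So A=k + 3 and B=k + 6, with C=1.
Set up (k + 3)·f(k+1) − (k + 5)·f(k) − (1) = 0.
Bound: deg f ≤ 2.
Coefficient equations give f(k) = k*(k + 7)/24.
Get s_k = R·t_k = 5*k*(-k - 7)/(12*(k + 3)*(k + 4)) with R(k) = B(k−1)f(k)/C(k) = k*(k + 5)*(k + 7)/24.
s_(k+1) − s_k = -10/(k**3 + 12*k**2 + 47*k + 60) = t_k.
Evaluate: s_(n+1) = 5*(-n**2 - 9*n - 8)/(12*(n**2 + 9*n + 20)); subtract s_(1) = -1/6 ⇒ S(n) = n*(-n - 9)/(4*(n**2 + 9*n + 20)).

S(n) = \frac{n \left(- n - 9\right)}{4 \left(n^{2} + 9 n + 20\right)}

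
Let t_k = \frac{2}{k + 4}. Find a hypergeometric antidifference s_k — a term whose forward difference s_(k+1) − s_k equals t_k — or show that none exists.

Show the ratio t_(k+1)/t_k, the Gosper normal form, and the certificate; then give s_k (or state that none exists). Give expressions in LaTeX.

t_(k+1)/t_k = (k + 4)/(k + 5).
Normal form (A,B,C) = (k + 4, k + 5, 1).
f must satisfy (k + 4)·f(k+1) − (k + 4)·f(k) = 1.
Degrees (1,1,0) ⇒ d ≤ 0.
Write f(k) = c0. Then LHS − RHS = -1, requiring -1 = 0: contradictory. No certificate.

no hypergeometric antidifference exists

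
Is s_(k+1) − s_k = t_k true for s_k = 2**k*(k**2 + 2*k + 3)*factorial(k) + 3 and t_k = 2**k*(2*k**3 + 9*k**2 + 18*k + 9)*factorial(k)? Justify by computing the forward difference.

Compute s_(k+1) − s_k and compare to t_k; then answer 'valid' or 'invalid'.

Valid — Δs_k = t_k.

s_(k+1) = 2**(k + 1)*(2*k + (k + 1)**2 + 5)*factorial(k + 1) + 3
s_(k+1) − s_k = 2**k*(2*k**3 + 9*k**2 + 18*k + 9)*factorial(k)
(s_(k+1) − s_k) − t_k = 0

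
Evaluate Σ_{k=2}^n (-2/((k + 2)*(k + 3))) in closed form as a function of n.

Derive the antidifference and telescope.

The ratio is (k + 2)/(k + 4).
Gosper form: A/B · C(k+1)/C(k) with A=k + 2, B=k + 4, C=1.
Need (k + 2)·f(k+1) − (k + 3)·f(k) = 1.
d = 1 from the (1,1,0) case.
Match coefficients ⇒ f(k) = k/2.
So s_k = (B(k−1)f/C)·t_k = (k*(k + 3)/2)·t_k = -k/(k + 2).
Check: Δs_k = -2/(k**2 + 5*k + 6). ✓
s_(n+1) = (-n - 1)/(n + 3) and s_(2) = -1/2, so S(n) = (1 - n)/(2*(n + 3)).

S(n) = (1 - n)/(2*(n + 3))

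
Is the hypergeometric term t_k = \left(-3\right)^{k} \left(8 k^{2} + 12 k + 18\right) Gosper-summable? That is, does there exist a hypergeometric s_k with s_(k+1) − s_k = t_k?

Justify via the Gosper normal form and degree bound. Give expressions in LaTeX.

Ratio r(k) = 3*(-4*k**2 - 14*k - 19)/(4*k**2 + 6*k + 9).
Take A(k)=-3, B(k)=1, C(k)=k**2 + 3*k/2 + 9/4.
Key eq: (-3)·f(k+1) = (1)·f(k) + (k**2 + 3*k/2 + 9/4).
From deg A=0, deg B=0, deg C=2: d=2.
A polynomial solution: f(k) = -(2*k**2 + 3)/8.
Get s_k = R·t_k = (-3)**k*(-2*k**2 - 3) with R(k) = B(k−1)f(k)/C(k) = -(2*k**2 + 3)/(2*(4*k**2 + 6*k + 9)).
s_(k+1) − s_k = (-3)**k*(8*k**2 + 12*k + 18) = t_k.

Yes. s_k = \left(-3\right)^{k} \left(- 2 k^{2} - 3\right).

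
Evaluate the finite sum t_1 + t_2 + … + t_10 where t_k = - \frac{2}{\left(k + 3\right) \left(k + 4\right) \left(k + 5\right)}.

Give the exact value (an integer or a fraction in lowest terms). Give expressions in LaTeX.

Σ = -19/420

t_(k+1)/t_k = (k + 3)/(k + 6).
Gosper form: A/B · C(k+1)/C(k) with A=k + 3, B=k + 6, C=1.
Need (k + 3)·f(k+1) − (k + 5)·f(k) = 1.
Bound: deg f ≤ 2.
Solve for f: f(k) = k*(k + 7)/24 (degree 2 ≤ 2).
R(k) = B(k−1)·f(k)/C(k) = k*(k + 5)*(k + 7)/24; s_k = R·t_k = k*(-k - 7)/(12*(k + 3)*(k + 4)).
s_(k+1) − s_k = -2/(k**3 + 12*k**2 + 47*k + 60) = t_k.
Evaluate s at k=11 and k=1: -11/140 and -1/30; difference -19/420.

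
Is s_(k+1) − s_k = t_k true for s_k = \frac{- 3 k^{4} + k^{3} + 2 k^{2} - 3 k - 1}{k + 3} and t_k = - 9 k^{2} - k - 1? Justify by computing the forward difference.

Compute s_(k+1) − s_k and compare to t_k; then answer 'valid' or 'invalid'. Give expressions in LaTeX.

s_(k+1) = (-3*k**4 - 11*k**3 - 13*k**2 - 8*k - 4)/(k + 4)
s_(k+1) − s_k = (-9*k**4 - 52*k**3 - 52*k**2 - 15*k - 8)/(k**2 + 7*k + 12)
(s_(k+1) − s_k) − t_k = 4*(3*k**3 + 16*k**2 + k + 1)/(k**2 + 7*k + 12)

Invalid: residual \frac{4 \left(3 k^{3} + 16 k^{2} + k + 1\right)}{k^{2} + 7 k + 12} ≠ 0.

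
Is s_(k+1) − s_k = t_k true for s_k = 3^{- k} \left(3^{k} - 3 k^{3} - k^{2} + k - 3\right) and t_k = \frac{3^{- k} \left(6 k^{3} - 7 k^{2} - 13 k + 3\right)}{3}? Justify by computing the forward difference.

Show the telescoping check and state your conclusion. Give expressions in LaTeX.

s_(k+1) = (3*3**k + k - 3*(k + 1)**3 - (k + 1)**2 - 2)/(3*3**k)
s_(k+1) − s_k = (6*k**3 - 7*k**2 - 13*k + 3)/(3*3**k)
(s_(k+1) − s_k) − t_k = 0

Valid — Δs_k = t_k.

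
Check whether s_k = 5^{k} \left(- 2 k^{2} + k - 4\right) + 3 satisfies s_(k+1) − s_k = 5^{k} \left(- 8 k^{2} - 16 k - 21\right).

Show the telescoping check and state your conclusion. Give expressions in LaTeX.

Valid: the claim telescopes to t_k.

s_(k+1) = 5**(k + 1)*(k - 2*(k + 1)**2 - 3) + 3
s_(k+1) − s_k = 5**k*(-8*k**2 - 16*k - 21)
(s_(k+1) − s_k) − t_k = 0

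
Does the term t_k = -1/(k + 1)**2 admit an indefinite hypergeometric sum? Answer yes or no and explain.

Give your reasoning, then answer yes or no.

Ratio r(k) = (k + 1)**2/(k + 2)**2.
Gosper form: A/B · C(k+1)/C(k) with A=k**2 + 2*k + 1, B=k**2 + 4*k + 4, C=1.
Key eq: (k**2 + 2*k + 1)·f(k+1) = (k**2 + 2*k + 1)·f(k) + (1).
Bound: deg f ≤ 0.
Write f(k) = c0. Then LHS − RHS = -1, requiring -1 = 0: contradictory. No certificate.

No; the coefficient equations for f are inconsistent.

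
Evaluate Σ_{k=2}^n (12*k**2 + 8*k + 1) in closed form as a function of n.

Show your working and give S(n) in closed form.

S(n) = 4*n**3 + 10*n**2 + 7*n - 21

Compute t_(k+1)/t_k: get (12*k**2 + 32*k + 21)/(12*k**2 + 8*k + 1).
So A=1 and B=1, with C=k**2 + 2*k/3 + 1/12.
Need (1)·f(k+1) − (1)·f(k) = k**2 + 2*k/3 + 1/12.
From deg A=0, deg B=0, deg C=2: d=3.
Solving with deg f ≤ 3: f(k) = k*(4*k**2 - 2*k - 1)/12.
Certificate R = B(k−1)f/C = k*(4*k**2 - 2*k - 1)/((2*k + 1)*(6*k + 1)) gives s_k = k*(4*k**2 - 2*k - 1).
Verify: 12*k**2 + 8*k + 1 matches t_k.
s_(n+1) = 4*n**3 + 10*n**2 + 7*n + 1 and s_(2) = 22, so S(n) = 4*n**3 + 10*n**2 + 7*n - 21.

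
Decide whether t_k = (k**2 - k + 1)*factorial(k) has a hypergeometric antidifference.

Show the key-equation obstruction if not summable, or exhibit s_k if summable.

t_(k+1)/t_k = -(k + 1)*(k - (k + 1)**2)/(k**2 - k + 1).
A = k + 1, B = 1, C = k**2 - k + 1.
Solve (k + 1)·f(k+1) − (1)·f(k) = k**2 - k + 1.
d = 1 from the (1,0,2) case.
Match coefficients ⇒ f(k) = k - 2.
Get s_k = R·t_k = (k - 2)*factorial(k) with R(k) = B(k−1)f(k)/C(k) = (k - 2)/(k**2 - k + 1).
s_(k+1) − s_k = (k**2 - k + 1)*factorial(k) = t_k.

Yes. s_k = (k - 2)*factorial(k).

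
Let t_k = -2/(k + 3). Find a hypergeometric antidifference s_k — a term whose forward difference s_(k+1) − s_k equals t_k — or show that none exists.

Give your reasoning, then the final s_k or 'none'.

none (Gosper's algorithm certifies no s_k)

t_(k+1)/t_k = (k + 3)/(k + 4).
Take A(k)=k + 3, B(k)=k + 4, C(k)=1.
Need (k + 3)·f(k+1) − (k + 3)·f(k) = 1.
Degrees (1,1,0) ⇒ d ≤ 0.
Generic f = c0 gives residual -1; -1 = 0 cannot hold, so t_k is not Gosper-summable.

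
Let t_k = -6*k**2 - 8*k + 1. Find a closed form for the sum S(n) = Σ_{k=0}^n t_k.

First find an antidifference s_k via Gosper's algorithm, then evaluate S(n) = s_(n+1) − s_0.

S(n) = -2*n**3 - 7*n**2 - 4*n + 1

r(k) = (6*k**2 + 20*k + 13)/(6*k**2 + 8*k - 1) after simplifying.
Factor: A=1; B=1; C=k**2 + 4*k/3 - 1/6.
f must satisfy (1)·f(k+1) − (1)·f(k) = k**2 + 4*k/3 - 1/6.
deg f ≤ 3 (via 0,0,2).
Coefficient equations give f(k) = k*(2*k**2 + k - 4)/6.
Certificate R = B(k−1)f/C = k*(2*k**2 + k - 4)/(6*k**2 + 8*k - 1) gives s_k = k*(-2*k**2 - k + 4).
Δs = -6*k**2 - 8*k + 1, as required.
Evaluate: s_(n+1) = -2*n**3 - 7*n**2 - 4*n + 1; subtract s_(0) = 0 ⇒ S(n) = -2*n**3 - 7*n**2 - 4*n + 1.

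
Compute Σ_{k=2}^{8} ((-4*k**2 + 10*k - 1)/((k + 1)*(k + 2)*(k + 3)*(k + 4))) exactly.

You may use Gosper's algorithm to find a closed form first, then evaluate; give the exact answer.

Step 1: r(k) = -(k + 1)*(10*k - 4*(k + 1)**2 + 9)/((k + 5)*(4*k**2 - 10*k + 1)).
So A=k + 1 and B=k + 5, with C=k**2 - 5*k/2 + 1/4.
f must satisfy (k + 1)·f(k+1) − (k + 4)·f(k) = k**2 - 5*k/2 + 1/4.
Degrees (1,1,2) ⇒ d ≤ 3.
Solving with deg f ≤ 3: f(k) = k*(k - 4)*(k - 2)/12.
Then R = B(k−1)f/C = k*(k - 4)*(k - 2)*(k + 4)/(3*(4*k**2 - 10*k + 1)), so s_k = R(k)·t_k = k*(-k**2 + 6*k - 8)/(3*(k + 1)*(k + 2)*(k + 3)).
Δs = (-4*k**2 + 10*k - 1)/(k**4 + 10*k**3 + 35*k**2 + 50*k + 24), as required.
Sum = s_(9) − s_(2); s_(9) = -7/88, s_(2) = 0 ⇒ -7/88.

Σ = -7/88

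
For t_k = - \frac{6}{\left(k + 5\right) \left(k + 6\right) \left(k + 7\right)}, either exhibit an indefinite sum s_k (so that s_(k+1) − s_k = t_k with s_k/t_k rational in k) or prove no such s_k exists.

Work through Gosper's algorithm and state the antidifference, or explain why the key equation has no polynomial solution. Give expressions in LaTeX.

t_(k+1)/t_k = (k + 5)/(k + 8).
Factor: A=k + 5; B=k + 8; C=1.
Solve (k + 5)·f(k+1) − (k + 7)·f(k) = 1.
d = 2 from the (1,1,0) case.
A polynomial solution: f(k) = k*(k + 11)/60.
So s_k = (B(k−1)f/C)·t_k = (k*(k + 7)*(k + 11)/60)·t_k = k*(-k - 11)/(10*(k + 5)*(k + 6)).
Check: Δs_k = -6/(k**3 + 18*k**2 + 107*k + 210). ✓

s_k = \frac{k \left(- k - 11\right)}{10 \left(k + 5\right) \left(k + 6\right)}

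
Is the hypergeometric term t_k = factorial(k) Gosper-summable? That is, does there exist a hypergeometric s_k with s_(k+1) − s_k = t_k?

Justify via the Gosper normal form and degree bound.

Step 1: r(k) = k + 1.
Gosper form: A/B · C(k+1)/C(k) with A=k + 1, B=1, C=1.
Set up (k + 1)·f(k+1) − (1)·f(k) − (1) = 0.
d = -1 from the (1,0,0) case.
Negative degree bound (-1): no f exists, t_k not Gosper-summable.

No. Not Gosper-summable.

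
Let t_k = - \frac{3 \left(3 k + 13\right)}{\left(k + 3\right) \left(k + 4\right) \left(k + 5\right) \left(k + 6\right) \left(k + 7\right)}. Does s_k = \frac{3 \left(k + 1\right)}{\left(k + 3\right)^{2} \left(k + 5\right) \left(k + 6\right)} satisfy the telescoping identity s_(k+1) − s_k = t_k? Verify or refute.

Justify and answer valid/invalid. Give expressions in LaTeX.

Invalid: residual \frac{6 \left(4 k^{2} + 33 k + 67\right)}{k^{7} + 32 k^{6} + 432 k^{5} + 3190 k^{4} + 13919 k^{3} + 35898 k^{2} + 50688 k + 30240} ≠ 0.

s_(k+1) = 3*(k + 2)/((k + 4)**2*(k + 6)*(k + 7))
s_(k+1) − s_k = 3*(-(k + 1)*(k + 4)**2*(k + 7) + (k + 2)*(k + 3)**2*(k + 5))/((k + 3)**2*(k + 4)**2*(k + 5)*(k + 6)*(k + 7))
(s_(k+1) − s_k) − t_k = 6*(4*k**2 + 33*k + 67)/(k**7 + 32*k**6 + 432*k**5 + 3190*k**4 + 13919*k**3 + 35898*k**2 + 50688*k + 30240)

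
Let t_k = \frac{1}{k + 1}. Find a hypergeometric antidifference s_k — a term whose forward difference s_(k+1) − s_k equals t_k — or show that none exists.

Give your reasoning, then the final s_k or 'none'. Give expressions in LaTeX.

none — t_k is not Gosper-summable

The ratio is (k + 1)/(k + 2).
So A=k + 1 and B=k + 2, with C=1.
f must satisfy (k + 1)·f(k+1) − (k + 1)·f(k) = 1.
deg f ≤ 0 (via 1,1,0).
f = c0 ⇒ A·f(k+1) − B(k−1)·f(k) − C = -1. The system {-1 = 0} is inconsistent; no antidifference.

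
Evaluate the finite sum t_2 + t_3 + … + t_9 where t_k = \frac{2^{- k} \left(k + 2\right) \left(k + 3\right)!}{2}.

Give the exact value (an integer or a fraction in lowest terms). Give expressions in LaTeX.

Σ = 6081045

The ratio is (k + 3)*(k + 4)/(2*(k + 2)).
So A=k/2 + 2 and B=1, with C=k + 2.
f must satisfy (k/2 + 2)·f(k+1) − (1)·f(k) = k + 2.
Bound: deg f ≤ 0.
Match coefficients ⇒ f(k) = 2.
Certificate R = B(k−1)f/C = 2/(k + 2) gives s_k = factorial(k + 3)/2**k.
Verify: (k + 2)*factorial(k + 3)/(2*2**k) matches t_k.
Telescoping: Σ = s_(10) − s_(2) = 6081075 − (30) = 6081045.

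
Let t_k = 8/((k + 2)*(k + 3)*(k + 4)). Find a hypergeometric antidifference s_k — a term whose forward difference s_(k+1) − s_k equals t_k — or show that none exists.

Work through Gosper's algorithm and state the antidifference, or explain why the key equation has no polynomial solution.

s_k = 2*k*(k + 5)/(3*(k + 2)*(k + 3))

Step 1: r(k) = (k + 2)/(k + 5).
Take A(k)=k + 2, B(k)=k + 5, C(k)=1.
Solve (k + 2)·f(k+1) − (k + 4)·f(k) = 1.
Degrees (1,1,0) ⇒ d ≤ 2.
Solve for f: f(k) = k*(k + 5)/12 (degree 2 ≤ 2).
Then R = B(k−1)f/C = k*(k + 4)*(k + 5)/12, so s_k = R(k)·t_k = 2*k*(k + 5)/(3*(k + 2)*(k + 3)).
s_(k+1) − s_k = 8/(k**3 + 9*k**2 + 26*k + 24) = t_k.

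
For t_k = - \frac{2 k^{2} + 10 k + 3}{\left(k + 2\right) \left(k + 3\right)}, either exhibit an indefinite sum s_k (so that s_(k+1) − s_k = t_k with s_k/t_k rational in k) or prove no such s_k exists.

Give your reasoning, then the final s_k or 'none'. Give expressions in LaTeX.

s_k = \frac{k \left(1 - 4 k\right)}{2 \left(k + 2\right)}

r(k) = (k + 2)*(10*k + 2*(k + 1)**2 + 13)/((k + 4)*(2*k**2 + 10*k + 3)) after simplifying.
Normal form (A,B,C) = (k + 2, k + 4, k**2 + 5*k + 3/2).
Key eq: (k + 2)·f(k+1) = (k + 3)·f(k) + (k**2 + 5*k + 3/2).
deg f ≤ 2 (via 1,1,2).
Coefficient equations give f(k) = k*(4*k - 1)/4.
Then R = B(k−1)f/C = k*(k + 3)*(4*k - 1)/(2*(2*k**2 + 10*k + 3)), so s_k = R(k)·t_k = k*(1 - 4*k)/(2*(k + 2)).
Check: Δs_k = (-2*k**2 - 10*k - 3)/(k**2 + 5*k + 6). ✓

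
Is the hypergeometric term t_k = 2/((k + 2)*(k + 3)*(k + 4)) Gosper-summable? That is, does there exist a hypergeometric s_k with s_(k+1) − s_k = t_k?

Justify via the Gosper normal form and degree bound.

Step 1: r(k) = (k + 2)/(k + 5).
Gosper form: A/B · C(k+1)/C(k) with A=k + 2, B=k + 5, C=1.
Key eq: (k + 2)·f(k+1) = (k + 4)·f(k) + (1).
Bound: deg f ≤ 2.
Coefficient equations give f(k) = k*(k + 5)/12.
Get s_k = R·t_k = k*(k + 5)/(6*(k + 2)*(k + 3)) with R(k) = B(k−1)f(k)/C(k) = k*(k + 4)*(k + 5)/12.
s_(k+1) − s_k = 2/(k**3 + 9*k**2 + 26*k + 24) = t_k.

Yes. s_k = k*(k + 5)/(6*(k + 2)*(k + 3)).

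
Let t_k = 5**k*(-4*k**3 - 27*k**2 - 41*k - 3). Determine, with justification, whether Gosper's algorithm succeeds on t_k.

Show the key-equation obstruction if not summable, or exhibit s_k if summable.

Compute t_(k+1)/t_k: get 5*(4*k**3 + 39*k**2 + 107*k + 75)/(4*k**3 + 27*k**2 + 41*k + 3).
A = 5, B = 1, C = k**3 + 27*k**2/4 + 41*k/4 + 3/4.
f must satisfy (5)·f(k+1) − (1)·f(k) = k**3 + 27*k**2/4 + 41*k/4 + 3/4.
Degrees (0,0,3) ⇒ d ≤ 3.
Solving with deg f ≤ 3: f(k) = (k - 1)*(k + 1)*(k + 3)/4.
Certificate R = B(k−1)f/C = (k - 1)*(k + 1)*(k + 3)/(4*k**3 + 27*k**2 + 41*k + 3) gives s_k = 5**k*(-k**3 - 3*k**2 + k + 3).
Δs = 5**k*(-4*k**3 - 27*k**2 - 41*k - 3), as required.

Yes. s_k = 5**k*(-k**3 - 3*k**2 + k + 3).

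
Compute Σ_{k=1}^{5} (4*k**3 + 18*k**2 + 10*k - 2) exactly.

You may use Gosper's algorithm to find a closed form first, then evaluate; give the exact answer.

Σ = 2030

Compute t_(k+1)/t_k: get (2*k**3 + 15*k**2 + 29*k + 15)/(2*k**3 + 9*k**2 + 5*k - 1).
Factor: A=1; B=1; C=k**3 + 9*k**2/2 + 5*k/2 - 1/2.
f must satisfy (1)·f(k+1) − (1)·f(k) = k**3 + 9*k**2/2 + 5*k/2 - 1/2.
deg f ≤ 4 (via 0,0,3).
Solving with deg f ≤ 4: f(k) = k*(k**3 + 4*k**2 - 3*k - 4)/4.
Then R = B(k−1)f/C = k*(k**3 + 4*k**2 - 3*k - 4)/(2*(2*k**3 + 9*k**2 + 5*k - 1)), so s_k = R(k)·t_k = k*(k**3 + 4*k**2 - 3*k - 4).
s_(k+1) − s_k = 4*k**3 + 18*k**2 + 10*k - 2 = t_k.
Σ_(k=1)^(5) t_k = s_(6) − s_(1) = 2028 − (-2) = 2030.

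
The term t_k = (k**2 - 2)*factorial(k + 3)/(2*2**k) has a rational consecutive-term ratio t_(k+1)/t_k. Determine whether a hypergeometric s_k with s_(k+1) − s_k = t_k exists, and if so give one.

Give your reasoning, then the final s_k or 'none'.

s_k = (k - 3)*factorial(k + 3)/2**k

t_(k+1)/t_k = (k + 4)*((k + 1)**2 - 2)/(2*(k**2 - 2)).
Take A(k)=k/2 + 2, B(k)=1, C(k)=k**2 - 2.
f must satisfy (k/2 + 2)·f(k+1) − (1)·f(k) = k**2 - 2.
From deg A=1, deg B=0, deg C=2: d=1.
Solving with deg f ≤ 1: f(k) = 2*(k - 3).
Then R = B(k−1)f/C = 2*(k - 3)/(k**2 - 2), so s_k = R(k)·t_k = (k - 3)*factorial(k + 3)/2**k.
Δs = (k**2 - 2)*factorial(k + 3)/(2*2**k), as required.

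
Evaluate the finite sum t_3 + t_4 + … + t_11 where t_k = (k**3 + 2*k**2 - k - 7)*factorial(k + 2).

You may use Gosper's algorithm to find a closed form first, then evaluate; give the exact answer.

Σ = 10287038361480

t_(k+1)/t_k = (k**4 + 8*k**3 + 21*k**2 + 13*k - 15)/(k**3 + 2*k**2 - k - 7).
So A=k + 3 and B=1, with C=k**3 + 2*k**2 - k - 7.
f must satisfy (k + 3)·f(k+1) − (1)·f(k) = k**3 + 2*k**2 - k - 7.
deg f ≤ 2 (via 1,0,3).
Solve for f: f(k) = k**2 - 2*k - 2 (degree 2 ≤ 2).
Then R = B(k−1)f/C = (k**2 - 2*k - 2)/(k**3 + 2*k**2 - k - 7), so s_k = R(k)·t_k = (k**2 - 2*k - 2)*factorial(k + 2).
Δs = (k**3 + 2*k**2 - k - 7)*factorial(k + 2), as required.
Sum = s_(12) − s_(3); s_(12) = 10287038361600, s_(3) = 120 ⇒ 10287038361480.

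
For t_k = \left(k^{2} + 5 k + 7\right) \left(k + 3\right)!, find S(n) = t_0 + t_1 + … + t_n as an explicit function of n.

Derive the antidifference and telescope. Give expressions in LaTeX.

The ratio is (k + 4)*(5*k + (k + 1)**2 + 12)/(k**2 + 5*k + 7).
Gosper form: A/B · C(k+1)/C(k) with A=k + 4, B=1, C=k**2 + 5*k + 7.
Set up (k + 4)·f(k+1) − (1)·f(k) − (k**2 + 5*k + 7) = 0.
Bound: deg f ≤ 1.
Match coefficients ⇒ f(k) = k + 1.
Certificate R = B(k−1)f/C = (k + 1)/(k**2 + 5*k + 7) gives s_k = (k + 1)*factorial(k + 3).
Check: Δs_k = (k**2 + 5*k + 7)*factorial(k + 3). ✓
Telescope: S(n) = s_(n+1) − s_(0) = (n + 2)*factorial(n + 4) − (6) = n*factorial(n + 4) + 2*factorial(n + 4) - 6.

S(n) = n \left(n + 4\right)! + 2 \left(n + 4\right)! - 6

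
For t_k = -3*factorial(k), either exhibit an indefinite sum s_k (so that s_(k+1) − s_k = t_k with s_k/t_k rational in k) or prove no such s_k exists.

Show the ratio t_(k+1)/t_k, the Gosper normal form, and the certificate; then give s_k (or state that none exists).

Compute t_(k+1)/t_k: get k + 1.
Normal form (A,B,C) = (k + 1, 1, 1).
f must satisfy (k + 1)·f(k+1) − (1)·f(k) = 1.
deg f ≤ -1 (via 1,0,0).
deg f ≤ -1 is impossible — no certificate.

no hypergeometric antidifference exists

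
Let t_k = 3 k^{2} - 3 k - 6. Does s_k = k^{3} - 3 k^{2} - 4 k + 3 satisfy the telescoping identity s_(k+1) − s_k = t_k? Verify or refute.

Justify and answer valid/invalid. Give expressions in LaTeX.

valid; difference matches t_k

s_(k+1) = k**3 - 7*k - 3
s_(k+1) − s_k = 3*k**2 - 3*k - 6
(s_(k+1) − s_k) − t_k = 0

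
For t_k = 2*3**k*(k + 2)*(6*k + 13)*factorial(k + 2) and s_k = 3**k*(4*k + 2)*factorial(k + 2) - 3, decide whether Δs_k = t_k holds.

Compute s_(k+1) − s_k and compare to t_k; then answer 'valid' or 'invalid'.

valid (s_(k+1) − s_k reduces to t_k)

s_(k+1) = 3**(k + 1)*(4*k + 6)*factorial(k + 3) - 3
s_(k+1) − s_k = 2*3**k*(k + 2)*(6*k + 13)*factorial(k + 2)
(s_(k+1) − s_k) − t_k = 0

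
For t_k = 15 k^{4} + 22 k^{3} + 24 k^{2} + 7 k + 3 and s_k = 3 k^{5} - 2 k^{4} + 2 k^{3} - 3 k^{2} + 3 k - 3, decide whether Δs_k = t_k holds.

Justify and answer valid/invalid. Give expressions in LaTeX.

valid (s_(k+1) − s_k reduces to t_k)

s_(k+1) = k*(3*k**4 + 13*k**3 + 24*k**2 + 21*k + 10)
s_(k+1) − s_k = 15*k**4 + 22*k**3 + 24*k**2 + 7*k + 3
(s_(k+1) − s_k) − t_k = 0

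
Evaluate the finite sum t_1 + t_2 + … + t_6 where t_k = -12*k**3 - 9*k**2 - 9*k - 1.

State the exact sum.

t_(k+1)/t_k = (12*k**3 + 45*k**2 + 63*k + 31)/(12*k**3 + 9*k**2 + 9*k + 1).
A = 1, B = 1, C = k**3 + 3*k**2/4 + 3*k/4 + 1/12.
Key eq: (1)·f(k+1) = (1)·f(k) + (k**3 + 3*k**2/4 + 3*k/4 + 1/12).
Bound: deg f ≤ 4.
A polynomial solution: f(k) = k*(3*k**3 - 3*k**2 + 3*k - 2)/12.
Get s_k = R·t_k = k*(-3*k**3 + 3*k**2 - 3*k + 2) with R(k) = B(k−1)f(k)/C(k) = k*(3*k**3 - 3*k**2 + 3*k - 2)/(12*k**3 + 9*k**2 + 9*k + 1).
Check: Δs_k = -12*k**3 - 9*k**2 - 9*k - 1. ✓
Evaluate s at k=7 and k=1: -6307 and -1; difference -6306.

Σ = -6306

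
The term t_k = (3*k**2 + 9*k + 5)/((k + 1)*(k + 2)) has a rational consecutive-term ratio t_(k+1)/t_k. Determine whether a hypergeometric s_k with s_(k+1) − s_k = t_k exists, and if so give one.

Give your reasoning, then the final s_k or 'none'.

Step 1: r(k) = (k + 1)*(9*k + 3*(k + 1)**2 + 14)/((k + 3)*(3*k**2 + 9*k + 5)).
So A=k + 1 and B=k + 3, with C=k**2 + 3*k + 5/3.
f must satisfy (k + 1)·f(k+1) − (k + 2)·f(k) = k**2 + 3*k + 5/3.
deg f ≤ 2 (via 1,1,2).
Match coefficients ⇒ f(k) = k*(3*k + 2)/3.
Certificate R = B(k−1)f/C = k*(k + 2)*(3*k + 2)/(3*k**2 + 9*k + 5) gives s_k = k*(3*k + 2)/(k + 1).
Verify: (3*k**2 + 9*k + 5)/(k**2 + 3*k + 2) matches t_k.

s_k = k*(3*k + 2)/(k + 1)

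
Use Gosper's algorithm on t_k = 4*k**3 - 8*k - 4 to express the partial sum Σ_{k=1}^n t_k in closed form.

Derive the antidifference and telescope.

S(n) = n*(n**3 + 2*n**2 - 3*n - 8)

Ratio r(k) = (2*k - (k + 1)**3 + 3)/(-k**3 + 2*k + 1).
Normal form (A,B,C) = (1, 1, k**3 - 2*k - 1).
Set up (1)·f(k+1) − (1)·f(k) − (k**3 - 2*k - 1) = 0.
d = 4 from the (0,0,3) case.
Coefficient equations give f(k) = k**2*(k - 3)*(k + 1)/4.
Get s_k = R·t_k = k**2*(k**2 - 2*k - 3) with R(k) = B(k−1)f(k)/C(k) = k**2*(k - 3)/(4*(k**2 - k - 1)).
s_(k+1) − s_k = 4*k**3 - 8*k - 4 = t_k.
Evaluate: s_(n+1) = n**4 + 2*n**3 - 3*n**2 - 8*n - 4; subtract s_(1) = -4 ⇒ S(n) = n*(n**3 + 2*n**2 - 3*n - 8).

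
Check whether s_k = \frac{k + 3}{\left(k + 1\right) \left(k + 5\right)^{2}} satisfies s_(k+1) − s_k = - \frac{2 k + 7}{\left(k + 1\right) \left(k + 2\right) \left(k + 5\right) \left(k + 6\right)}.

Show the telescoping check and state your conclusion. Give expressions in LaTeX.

Invalid: residual \frac{2 \left(3 k^{2} + 25 k + 47\right)}{k^{6} + 25 k^{5} + 249 k^{4} + 1247 k^{3} + 3242 k^{2} + 4020 k + 1800} ≠ 0.

s_(k+1) = (k + 4)/((k + 2)*(k + 6)**2)
s_(k+1) − s_k = (k + 4)/((k + 2)*(k + 6)**2) - (k + 3)/((k + 1)*(k + 5)**2)
(s_(k+1) − s_k) − t_k = 2*(3*k**2 + 25*k + 47)/(k**6 + 25*k**5 + 249*k**4 + 1247*k**3 + 3242*k**2 + 4020*k + 1800)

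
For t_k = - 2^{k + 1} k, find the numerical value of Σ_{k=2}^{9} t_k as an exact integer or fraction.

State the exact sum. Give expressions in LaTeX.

Σ = -16384

t_(k+1)/t_k = 2 + 2/k.
Gosper form: A/B · C(k+1)/C(k) with A=2, B=1, C=k.
Set up (2)·f(k+1) − (1)·f(k) − (k) = 0.
Degrees (0,0,1) ⇒ d ≤ 1.
Coefficient equations give f(k) = k - 2.
Certificate R = B(k−1)f/C = (k - 2)/k gives s_k = 2**(k + 1)*(2 - k).
s_(k+1) − s_k = -2**(k + 1)*k = t_k.
Σ_(k=2)^(9) t_k = s_(10) − s_(2) = -16384 − (0) = -16384.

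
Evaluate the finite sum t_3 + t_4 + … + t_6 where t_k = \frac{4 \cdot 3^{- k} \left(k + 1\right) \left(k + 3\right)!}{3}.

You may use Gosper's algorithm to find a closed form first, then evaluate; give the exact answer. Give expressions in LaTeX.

The ratio is (k + 2)*(k + 4)/(3*(k + 1)).
A = k/3 + 4/3, B = 1, C = k + 1.
Set up (k/3 + 4/3)·f(k+1) − (1)·f(k) − (k + 1) = 0.
d = 0 from the (1,0,1) case.
Solve for f: f(k) = 3 (degree 0 ≤ 0).
R(k) = B(k−1)·f(k)/C(k) = 3/(k + 1); s_k = R·t_k = 4*factorial(k + 3)/3**k.
Verify: 4*(k + 1)*factorial(k + 3)/(3*3**k) matches t_k.
Sum = s_(7) − s_(3); s_(7) = 179200/27, s_(3) = 320/3 ⇒ 176320/27.

Σ = 176320/27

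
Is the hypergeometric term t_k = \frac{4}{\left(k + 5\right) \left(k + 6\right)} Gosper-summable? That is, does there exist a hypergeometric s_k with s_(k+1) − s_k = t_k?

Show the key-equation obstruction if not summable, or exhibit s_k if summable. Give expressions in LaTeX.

Step 1: r(k) = (k + 5)/(k + 7).
Gosper form: A/B · C(k+1)/C(k) with A=k + 5, B=k + 7, C=1.
Solve (k + 5)·f(k+1) − (k + 6)·f(k) = 1.
deg f ≤ 1 (via 1,1,0).
A polynomial solution: f(k) = k/5.
Certificate R = B(k−1)f/C = k*(k + 6)/5 gives s_k = 4*k/(5*(k + 5)).
s_(k+1) − s_k = 4/(k**2 + 11*k + 30) = t_k.

Yes. s_k = \frac{4 k}{5 \left(k + 5\right)}.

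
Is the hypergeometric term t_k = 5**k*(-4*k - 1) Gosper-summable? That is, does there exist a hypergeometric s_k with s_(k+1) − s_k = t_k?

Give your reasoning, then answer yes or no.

Yes. s_k = 5**k*(1 - k).

Compute t_(k+1)/t_k: get 5*(4*k + 5)/(4*k + 1).
Take A(k)=5, B(k)=1, C(k)=k + 1/4.
Key eq: (5)·f(k+1) = (1)·f(k) + (k + 1/4).
Degrees (0,0,1) ⇒ d ≤ 1.
Solve for f: f(k) = (k - 1)/4 (degree 1 ≤ 1).
Get s_k = R·t_k = 5**k*(1 - k) with R(k) = B(k−1)f(k)/C(k) = (k - 1)/(4*k + 1).
Verify: 5**k*(-4*k - 1) matches t_k.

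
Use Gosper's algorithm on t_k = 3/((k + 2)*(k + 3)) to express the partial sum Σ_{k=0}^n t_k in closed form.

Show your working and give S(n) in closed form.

S(n) = 3*(n + 1)/(2*(n + 3))

t_(k+1)/t_k = (k + 2)/(k + 4).
Factor: A=k + 2; B=k + 4; C=1.
Need (k + 2)·f(k+1) − (k + 3)·f(k) = 1.
From deg A=1, deg B=1, deg C=0: d=1.
Solving with deg f ≤ 1: f(k) = k/2.
R(k) = B(k−1)·f(k)/C(k) = k*(k + 3)/2; s_k = R·t_k = 3*k/(2*(k + 2)).
s_(k+1) − s_k = 3/(k**2 + 5*k + 6) = t_k.
Evaluate: s_(n+1) = 3*(n + 1)/(2*(n + 3)); subtract s_(0) = 0 ⇒ S(n) = 3*(n + 1)/(2*(n + 3)).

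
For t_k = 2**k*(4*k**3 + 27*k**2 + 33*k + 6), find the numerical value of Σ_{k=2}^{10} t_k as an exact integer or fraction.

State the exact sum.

Σ = 11575152

r(k) = 2*(4*k**3 + 39*k**2 + 99*k + 70)/(4*k**3 + 27*k**2 + 33*k + 6) after simplifying.
Gosper form: A/B · C(k+1)/C(k) with A=2, B=1, C=k**3 + 27*k**2/4 + 33*k/4 + 3/2.
Key eq: (2)·f(k+1) = (1)·f(k) + (k**3 + 27*k**2/4 + 33*k/4 + 3/2).
Bound: deg f ≤ 3.
Match coefficients ⇒ f(k) = (k + 1)*(4*k**2 - k - 2)/4.
So s_k = (B(k−1)f/C)·t_k = ((k + 1)*(4*k**2 - k - 2)/(4*k**3 + 27*k**2 + 33*k + 6))·t_k = 2**k*(4*k**3 + 3*k**2 - 3*k - 2).
Check: Δs_k = 2**k*(4*k**3 + 27*k**2 + 33*k + 6). ✓
Σ_(k=2)^(10) t_k = s_(11) − s_(2) = 11575296 − (144) = 11575152.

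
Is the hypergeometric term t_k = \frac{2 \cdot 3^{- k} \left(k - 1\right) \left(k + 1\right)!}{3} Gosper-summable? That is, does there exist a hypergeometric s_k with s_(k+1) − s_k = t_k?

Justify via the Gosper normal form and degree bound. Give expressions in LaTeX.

Compute t_(k+1)/t_k: get k*(k + 2)/(3*(k - 1)).
A = k/3 + 2/3, B = 1, C = k - 1.
Need (k/3 + 2/3)·f(k+1) − (1)·f(k) = k - 1.
Bound: deg f ≤ 0.
Match coefficients ⇒ f(k) = 3.
So s_k = (B(k−1)f/C)·t_k = (3/(k - 1))·t_k = 2*factorial(k + 1)/3**k.
Δs = 2*(k - 1)*factorial(k + 1)/(3*3**k), as required.

Yes. s_k = 2 \cdot 3^{- k} \left(k + 1\right)!.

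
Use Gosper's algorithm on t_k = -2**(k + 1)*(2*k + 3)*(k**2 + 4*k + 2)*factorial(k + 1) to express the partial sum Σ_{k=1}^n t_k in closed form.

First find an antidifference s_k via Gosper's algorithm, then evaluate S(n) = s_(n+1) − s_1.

S(n) = -4*2**n*n**4*factorial(n) - 28*2**n*n**3*factorial(n) - 60*2**n*n**2*factorial(n) - 44*2**n*n*factorial(n) - 8*2**n*factorial(n) + 8

Compute t_(k+1)/t_k: get 2*(k + 2)*(2*k + 5)*(4*k + (k + 1)**2 + 6)/((2*k + 3)*(k**2 + 4*k + 2)).
Take A(k)=2*k + 4, B(k)=1, C(k)=k**3 + 11*k**2/2 + 8*k + 3.
Solve (2*k + 4)·f(k+1) − (1)·f(k) = k**3 + 11*k**2/2 + 8*k + 3.
d = 2 from the (1,0,3) case.
Solving with deg f ≤ 2: f(k) = (k**2 + 2*k - 2)/2.
R(k) = B(k−1)·f(k)/C(k) = (k**2 + 2*k - 2)/((2*k + 3)*(k**2 + 4*k + 2)); s_k = R·t_k = -2**(k + 1)*(k**2 + 2*k - 2)*factorial(k + 1).
Δs = -2**(k + 1)*(2*k + 3)*(k**2 + 4*k + 2)*factorial(k + 1), as required.
s_(n+1) = -2**(n + 2)*(n**2 + 4*n + 1)*factorial(n + 2) and s_(1) = -8, so S(n) = -4*2**n*n**4*factorial(n) - 28*2**n*n**3*factorial(n) - 60*2**n*n**2*factorial(n) - 44*2**n*n*factorial(n) - 8*2**n*factorial(n) + 8.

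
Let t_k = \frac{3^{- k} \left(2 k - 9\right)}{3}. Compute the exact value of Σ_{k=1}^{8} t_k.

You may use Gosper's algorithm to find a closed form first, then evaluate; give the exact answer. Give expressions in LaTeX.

Σ = -19688/19683

Step 1: r(k) = (2*k - 7)/(3*(2*k - 9)).
Factor: A=1/3; B=1; C=k - 9/2.
f must satisfy (1/3)·f(k+1) − (1)·f(k) = k - 9/2.
Degrees (0,0,1) ⇒ d ≤ 1.
A polynomial solution: f(k) = -3*(k - 4)/2.
Then R = B(k−1)f/C = -3*(k - 4)/(2*k - 9), so s_k = R(k)·t_k = (4 - k)/3**k.
s_(k+1) − s_k = (2*k - 9)/(3*3**k) = t_k.
Σ_(k=1)^(8) t_k = s_(9) − s_(1) = -5/19683 − (1) = -19688/19683.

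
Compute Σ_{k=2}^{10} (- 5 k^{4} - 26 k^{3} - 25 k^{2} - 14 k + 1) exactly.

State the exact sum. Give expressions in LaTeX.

Σ = -215631

t_(k+1)/t_k = (5*k**4 + 46*k**3 + 133*k**2 + 162*k + 69)/(5*k**4 + 26*k**3 + 25*k**2 + 14*k - 1).
Factor: A=1; B=1; C=k**4 + 26*k**3/5 + 5*k**2 + 14*k/5 - 1/5.
f must satisfy (1)·f(k+1) − (1)·f(k) = k**4 + 26*k**3/5 + 5*k**2 + 14*k/5 - 1/5.
From deg A=0, deg B=0, deg C=4: d=5.
Coefficient equations give f(k) = k*(k**4 + 4*k**3 - 3*k**2 + k - 4)/5.
Then R = B(k−1)f/C = k*(k**4 + 4*k**3 - 3*k**2 + k - 4)/(5*k**4 + 26*k**3 + 25*k**2 + 14*k - 1), so s_k = R(k)·t_k = k*(-k**4 - 4*k**3 + 3*k**2 - k + 4).
Verify: -5*k**4 - 26*k**3 - 25*k**2 - 14*k + 1 matches t_k.
Sum = s_(11) − s_(2); s_(11) = -215699, s_(2) = -68 ⇒ -215631.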